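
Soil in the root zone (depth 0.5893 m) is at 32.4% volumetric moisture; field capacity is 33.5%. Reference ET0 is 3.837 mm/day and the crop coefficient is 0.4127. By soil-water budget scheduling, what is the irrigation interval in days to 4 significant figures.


Approach: apply soil-water budget scheduling, SMD = (FC-theta)/100*depth*1000; ETc = ET0*Kc; interval = SMD/ETc.
Step 1 — soil moisture deficit:
  SMD = (33.5 - 32.4)/100 * 0.5893 * 1000 = 6.48230 mm
Step 2 — daily crop ET (ETc = ET0*Kc):
  ETc = 3.837 * 0.4127 = 1.58353 mm/day
Step 3 — irrigation interval (SMD/ETc):
  interval = 6.48230 / 1.58353 = 4.094 days
Therefore the irrigation interval = 4.094 days.


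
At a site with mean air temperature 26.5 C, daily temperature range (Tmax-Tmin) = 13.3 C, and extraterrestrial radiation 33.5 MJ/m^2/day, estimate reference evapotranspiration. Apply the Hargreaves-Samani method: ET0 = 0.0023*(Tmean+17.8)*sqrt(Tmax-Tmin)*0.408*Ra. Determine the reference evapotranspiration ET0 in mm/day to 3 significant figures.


ET0 = 0.0023*(26.5+17.8)*sqrt(13.3)*0.408*33.5 = 5.08 mm/day
Therefore the reference evapotranspiration ET0 = 5.08 mm/day.


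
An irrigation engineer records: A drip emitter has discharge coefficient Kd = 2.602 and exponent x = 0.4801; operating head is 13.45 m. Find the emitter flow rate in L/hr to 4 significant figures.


Approach: apply the emitter characteristic equation, q = Kd * h^x.
q = 2.602 * 13.45^0.4801 = 9.062 L/hr
Therefore the emitter flow rate = 9.062 L/hr.


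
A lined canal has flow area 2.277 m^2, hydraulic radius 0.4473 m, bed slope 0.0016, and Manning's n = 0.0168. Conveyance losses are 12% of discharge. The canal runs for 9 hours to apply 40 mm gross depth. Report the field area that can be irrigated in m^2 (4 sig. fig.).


Approach: apply Manning's equation with a conveyance and depth budget, Q = (1/n)*A*R^(2/3)*S^(1/2); Q_field = Q*(1-loss); Area = Q_field*t/(d/1000).
Step 1 — canal discharge (Manning's equation):
  Q = (1/0.0168) * 2.277 * 0.4473^(2/3) * 0.0016^(1/2) = 3.17088 m^3/s
Step 2 — delivered flow: Q_field = 3.17088*(1 - 12/100) = 2.79037 m^3/s
Step 3 — volume delivered: V = 2.79037 * 9*3600 = 90408.1 m^3
Step 4 — area served: A = V / (depth/1000) = 90408.1 / 0.04 = 2260000 m^2
Therefore the field area that can be irrigated = 2260000 m^2.


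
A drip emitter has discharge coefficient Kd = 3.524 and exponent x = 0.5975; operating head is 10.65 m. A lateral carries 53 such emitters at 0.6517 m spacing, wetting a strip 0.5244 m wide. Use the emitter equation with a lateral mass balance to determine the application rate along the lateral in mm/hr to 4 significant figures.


Approach: apply the emitter equation with a lateral mass balance, q = Kd*h^x; Q = n*q; rate = Q/(n*spacing*width).
Step 1 — single emitter flow (q = Kd*h^x):
  q = 3.524 * 10.65^0.5975 = 14.4836 L/hr
Step 2 — total lateral flow: Q = 53 * 14.4836 = 767.632 L/hr
Step 3 — wetted area: A = 53 * 0.6517 * 0.5244 = 18.1128 m^2
Step 4 — application rate: Q/A = 767.632/18.1128 = 42.38 mm/hr
Therefore the application rate along the lateral = 42.38 mm/hr.


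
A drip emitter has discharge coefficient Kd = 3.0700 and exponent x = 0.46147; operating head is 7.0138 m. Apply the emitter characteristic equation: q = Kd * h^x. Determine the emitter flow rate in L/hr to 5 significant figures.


q = 3.0700 * 7.0138^0.46147 = 7.5426 L/hr
Therefore the emitter flow rate = 7.5426 L/hr.


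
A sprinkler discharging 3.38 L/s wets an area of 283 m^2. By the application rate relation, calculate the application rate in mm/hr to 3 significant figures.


Approach: apply the application rate relation, rate = (Q/A)*3600.
rate = (3.38 / 283) * 3600 = 43.0 mm/hr
Therefore the application rate = 43.0 mm/hr.


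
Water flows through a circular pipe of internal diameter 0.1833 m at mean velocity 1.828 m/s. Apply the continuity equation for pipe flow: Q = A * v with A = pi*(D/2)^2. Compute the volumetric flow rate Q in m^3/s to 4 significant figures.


A = pi*(0.1833/2)^2 = 0.0263885 m^2
Q = 0.0263885 * 1.828 = 0.04824 m^3/s
Therefore the volumetric flow rate Q = 0.04824 m^3/s.


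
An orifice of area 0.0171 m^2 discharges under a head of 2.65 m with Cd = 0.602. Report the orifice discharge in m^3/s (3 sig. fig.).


Approach: apply the orifice equation, Q = Cd*A*sqrt(2*g*h).
Q = 0.602 * 0.0171 * sqrt(2*9.81*2.65) = 0.0742 m^3/s
Therefore the orifice discharge = 0.0742 m^3/s.


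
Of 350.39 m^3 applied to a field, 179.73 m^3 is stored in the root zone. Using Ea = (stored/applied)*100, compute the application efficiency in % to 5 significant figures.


Ea = (179.73/350.39)*100 = 51.294 %
Therefore the application efficiency = 51.294 %.


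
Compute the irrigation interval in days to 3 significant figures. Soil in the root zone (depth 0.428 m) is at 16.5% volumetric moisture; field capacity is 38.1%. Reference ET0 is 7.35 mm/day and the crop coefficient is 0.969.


Approach: apply soil-water budget scheduling, SMD = (FC-theta)/100*depth*1000; ETc = ET0*Kc; interval = SMD/ETc.
Step 1 — soil moisture deficit:
  SMD = (38.1 - 16.5)/100 * 0.428 * 1000 = 92.448 mm
Step 2 — daily crop ET (ETc = ET0*Kc):
  ETc = 7.35 * 0.969 = 7.1221 mm/day
Step 3 — irrigation interval (SMD/ETc):
  interval = 92.448 / 7.1221 = 13.0 days
Therefore the irrigation interval = 13.0 days.


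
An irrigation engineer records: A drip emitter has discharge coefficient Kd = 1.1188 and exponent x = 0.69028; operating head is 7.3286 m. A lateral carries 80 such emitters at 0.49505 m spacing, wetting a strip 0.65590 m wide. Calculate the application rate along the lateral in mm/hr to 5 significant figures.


Approach: apply the emitter equation with a lateral mass balance, q = Kd*h^x; Q = n*q; rate = Q/(n*spacing*width).
Step 1 — single emitter flow (q = Kd*h^x):
  q = 1.1188 * 7.3286^0.69028 = 4.424449 L/hr
Step 2 — total lateral flow: Q = 80 * 4.424449 = 353.9559 L/hr
Step 3 — wetted area: A = 80 * 0.49505 * 0.65590 = 25.97626 m^2
Step 4 — application rate: Q/A = 353.9559/25.97626 = 13.626 mm/hr
Therefore the application rate along the lateral = 13.626 mm/hr.


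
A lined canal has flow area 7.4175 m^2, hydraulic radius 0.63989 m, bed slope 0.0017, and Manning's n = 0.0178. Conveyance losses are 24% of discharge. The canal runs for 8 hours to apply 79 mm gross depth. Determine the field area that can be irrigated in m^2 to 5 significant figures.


Approach: apply Manning's equation with a conveyance and depth budget, Q = (1/n)*A*R^(2/3)*S^(1/2); Q_field = Q*(1-loss); Area = Q_field*t/(d/1000).
Step 1 — canal discharge (Manning's equation):
  Q = (1/0.0178) * 7.4175 * 0.63989^(2/3) * 0.0017^(1/2) = 12.75848 m^3/s
Step 2 — delivered flow: Q_field = 12.75848*(1 - 24/100) = 9.696444 m^3/s
Step 3 — volume delivered: V = 9.696444 * 8*3600 = 279257.6 m^3
Step 4 — area served: A = V / (depth/1000) = 279257.6 / 0.079 = 3534900 m^2
Therefore the field area that can be irrigated = 3534900 m^2.


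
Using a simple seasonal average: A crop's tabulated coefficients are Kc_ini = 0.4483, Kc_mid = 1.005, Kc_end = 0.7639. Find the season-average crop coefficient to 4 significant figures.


Approach: apply a simple seasonal average, Kc_avg = (Kc_ini + Kc_mid + Kc_end)/3.
Kc_avg = (0.4483 + 1.005 + 0.7639)/3 = 0.7391
Therefore the season-average crop coefficient = 0.7391.


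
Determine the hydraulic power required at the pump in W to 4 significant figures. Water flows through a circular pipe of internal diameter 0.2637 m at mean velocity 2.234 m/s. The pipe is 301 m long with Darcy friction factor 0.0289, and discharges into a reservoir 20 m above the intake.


Approach: apply continuity + Darcy-Weisbach + hydraulic power, Q = A*v; hf = f*(L/D)*(v^2/(2g)); H = static + hf; P = rho*g*Q*H.
Step 1 — flow rate (continuity, Q = A*v):
  A = pi*(0.2637/2)^2 = 0.0546148 m^2
  Q = 0.0546148 * 2.234 = 0.122009 m^3/s
Step 2 — friction head loss (Darcy-Weisbach):
  hf = 0.0289 * (301/0.2637) * (2.234^2 / (2*9.81))
  hf = 8.39115 m
Step 3 — total head: H = 20 + 8.39115 = 28.3912 m
Step 4 — hydraulic power (P = rho*g*Q*H):
  P = 1000 * 9.81 * 0.122009 * 28.3912 = 33980 W
Therefore the hydraulic power required at the pump = 33980 W.


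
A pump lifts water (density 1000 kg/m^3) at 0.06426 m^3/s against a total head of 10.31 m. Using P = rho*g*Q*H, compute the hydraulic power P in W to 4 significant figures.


P = 1000 * 9.81 * 0.06426 * 10.31 = 6499 W
Therefore the hydraulic power P = 6499 W.


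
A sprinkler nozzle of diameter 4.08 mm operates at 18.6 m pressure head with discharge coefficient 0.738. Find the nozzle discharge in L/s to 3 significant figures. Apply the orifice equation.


Approach: apply the orifice equation, Q = Cd*A*sqrt(2*g*h), A = pi*(d/2)^2.
A = pi*(4.08e-3/2)^2 = 1.3074e-05 m^2
Q = 0.738 * 1.3074e-05 * sqrt(2*9.81*18.6) * 1000 = 0.184 L/s
Therefore the nozzle discharge = 0.184 L/s.


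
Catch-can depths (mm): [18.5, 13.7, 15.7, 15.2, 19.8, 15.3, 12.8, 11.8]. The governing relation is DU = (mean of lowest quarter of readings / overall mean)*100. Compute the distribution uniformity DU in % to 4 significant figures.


sorted lowest 2 of 8: [11.8, 12.8] -> mean = 12.3000 mm
overall mean = 15.3500 mm
DU = (12.3000/15.3500)*100 = 80.13 %
Therefore the distribution uniformity DU = 80.13 %.


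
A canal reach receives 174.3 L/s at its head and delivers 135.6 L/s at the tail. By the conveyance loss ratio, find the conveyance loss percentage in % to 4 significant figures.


Approach: apply the conveyance loss ratio, loss% = ((Q_head - Q_tail)/Q_head)*100.
loss = ((174.3 - 135.6)/174.3)*100 = 22.20 %
Therefore the conveyance loss percentage = 22.20 %.


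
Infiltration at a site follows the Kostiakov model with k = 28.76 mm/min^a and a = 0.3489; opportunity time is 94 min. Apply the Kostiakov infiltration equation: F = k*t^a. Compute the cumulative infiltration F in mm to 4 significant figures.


F = 28.76 * 94^0.3489 = 140.4 mm
Therefore the cumulative infiltration F = 140.4 mm.


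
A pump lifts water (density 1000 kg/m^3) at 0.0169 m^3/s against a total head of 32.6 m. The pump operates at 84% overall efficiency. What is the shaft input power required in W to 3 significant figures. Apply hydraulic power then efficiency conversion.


Approach: apply hydraulic power then efficiency conversion, P = rho*g*Q*H; P_in = P/eta.
Step 1 — hydraulic power (P = rho*g*Q*H):
  P = 1000 * 9.81 * 0.0169 * 32.6 = 5404.7 W
Step 2 — input power: P_in = P/eta = 5404.7 / 0.84 = 6430 W
Therefore the shaft input power required = 6430 W.


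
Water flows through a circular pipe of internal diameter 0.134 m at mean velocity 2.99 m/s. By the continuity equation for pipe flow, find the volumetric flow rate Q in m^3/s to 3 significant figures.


Approach: apply the continuity equation for pipe flow, Q = A * v with A = pi*(D/2)^2.
A = pi*(0.134/2)^2 = 0.014103 m^2
Q = 0.014103 * 2.99 = 0.0422 m^3/s
Therefore the volumetric flow rate Q = 0.0422 m^3/s.


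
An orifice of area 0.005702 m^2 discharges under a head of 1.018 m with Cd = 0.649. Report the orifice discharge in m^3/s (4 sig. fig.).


Approach: apply the orifice equation, Q = Cd*A*sqrt(2*g*h).
Q = 0.649 * 0.005702 * sqrt(2*9.81*1.018) = 0.01654 m^3/s
Therefore the orifice discharge = 0.01654 m^3/s.


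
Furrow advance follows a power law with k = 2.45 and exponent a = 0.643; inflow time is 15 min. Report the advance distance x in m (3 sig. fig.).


Approach: apply the power-law advance function, x = k*t^a.
x = 2.45 * 15^0.643 = 14.0 m
Therefore the advance distance x = 14.0 m.


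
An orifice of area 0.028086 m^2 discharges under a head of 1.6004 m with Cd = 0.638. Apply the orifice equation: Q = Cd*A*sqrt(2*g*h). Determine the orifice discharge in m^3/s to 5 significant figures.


Q = 0.638 * 0.028086 * sqrt(2*9.81*1.6004) = 0.10041 m^3/s
Therefore the orifice discharge = 0.10041 m^3/s.


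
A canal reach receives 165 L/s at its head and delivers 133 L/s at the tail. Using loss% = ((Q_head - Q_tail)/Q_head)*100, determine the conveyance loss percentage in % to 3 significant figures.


loss = ((165 - 133)/165)*100 = 19.4 %
Therefore the conveyance loss percentage = 19.4 %.


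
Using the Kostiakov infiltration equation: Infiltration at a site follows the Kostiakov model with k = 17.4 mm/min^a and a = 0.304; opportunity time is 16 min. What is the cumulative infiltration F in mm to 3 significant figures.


Approach: apply the Kostiakov infiltration equation, F = k*t^a.
F = 17.4 * 16^0.304 = 40.4 mm
Therefore the cumulative infiltration F = 40.4 mm.


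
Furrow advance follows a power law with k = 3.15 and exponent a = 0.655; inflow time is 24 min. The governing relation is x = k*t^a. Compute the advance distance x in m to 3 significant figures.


x = 3.15 * 24^0.655 = 25.3 m
Therefore the advance distance x = 25.3 m.


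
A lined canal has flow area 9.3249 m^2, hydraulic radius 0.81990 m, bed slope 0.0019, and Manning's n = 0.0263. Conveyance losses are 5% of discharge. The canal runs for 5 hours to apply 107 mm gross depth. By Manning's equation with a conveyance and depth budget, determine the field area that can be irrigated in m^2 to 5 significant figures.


Approach: apply Manning's equation with a conveyance and depth budget, Q = (1/n)*A*R^(2/3)*S^(1/2); Q_field = Q*(1-loss); Area = Q_field*t/(d/1000).
Step 1 — canal discharge (Manning's equation):
  Q = (1/0.0263) * 9.3249 * 0.81990^(2/3) * 0.0019^(1/2) = 13.53856 m^3/s
Step 2 — delivered flow: Q_field = 13.53856*(1 - 5/100) = 12.86163 m^3/s
Step 3 — volume delivered: V = 12.86163 * 5*3600 = 231509.4 m^3
Step 4 — area served: A = V / (depth/1000) = 231509.4 / 0.107 = 2163600 m^2
Therefore the field area that can be irrigated = 2163600 m^2.


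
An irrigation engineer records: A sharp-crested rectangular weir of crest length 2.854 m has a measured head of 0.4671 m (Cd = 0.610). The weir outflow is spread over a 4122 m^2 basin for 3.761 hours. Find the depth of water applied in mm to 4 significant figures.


Approach: apply the rectangular weir equation with a volume-to-depth conversion, Q = (2/3)*Cd*L*sqrt(2g)*H^1.5; d = Q*t/A * 1000.
Step 1 — weir discharge:
  Q = (2/3)*0.610*2.854*sqrt(2*9.81)*0.4671^1.5 = 1.64118 m^3/s
Step 2 — volume: V = 1.64118 * 3.761*3600 = 22221.0 m^3
Step 3 — depth: d = V/A * 1000 = 22221.0/4122 * 1000 = 5391 mm
Therefore the depth of water applied = 5391 mm.


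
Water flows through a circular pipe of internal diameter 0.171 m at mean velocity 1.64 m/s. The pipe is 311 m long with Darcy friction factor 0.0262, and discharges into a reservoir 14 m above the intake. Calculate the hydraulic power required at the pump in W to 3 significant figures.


Approach: apply continuity + Darcy-Weisbach + hydraulic power, Q = A*v; hf = f*(L/D)*(v^2/(2g)); H = static + hf; P = rho*g*Q*H.
Step 1 — flow rate (continuity, Q = A*v):
  A = pi*(0.171/2)^2 = 0.022966 m^2
  Q = 0.022966 * 1.64 = 0.037664 m^3/s
Step 2 — friction head loss (Darcy-Weisbach):
  hf = 0.0262 * (311/0.171) * (1.64^2 / (2*9.81))
  hf = 6.5321 m
Step 3 — total head: H = 14 + 6.5321 = 20.532 m
Step 4 — hydraulic power (P = rho*g*Q*H):
  P = 1000 * 9.81 * 0.037664 * 20.532 = 7590 W
Therefore the hydraulic power required at the pump = 7590 W.


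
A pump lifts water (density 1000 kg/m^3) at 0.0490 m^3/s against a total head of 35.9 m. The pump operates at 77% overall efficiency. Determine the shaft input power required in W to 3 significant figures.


Approach: apply hydraulic power then efficiency conversion, P = rho*g*Q*H; P_in = P/eta.
Step 1 — hydraulic power (P = rho*g*Q*H):
  P = 1000 * 9.81 * 0.0490 * 35.9 = 17257 W
Step 2 — input power: P_in = P/eta = 17257 / 0.77 = 22400 W
Therefore the shaft input power required = 22400 W.


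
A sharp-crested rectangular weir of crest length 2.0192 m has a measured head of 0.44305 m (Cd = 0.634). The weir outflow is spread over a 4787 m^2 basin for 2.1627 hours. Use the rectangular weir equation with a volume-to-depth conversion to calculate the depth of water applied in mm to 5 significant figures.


Approach: apply the rectangular weir equation with a volume-to-depth conversion, Q = (2/3)*Cd*L*sqrt(2g)*H^1.5; d = Q*t/A * 1000.
Step 1 — weir discharge:
  Q = (2/3)*0.634*2.0192*sqrt(2*9.81)*0.44305^1.5 = 1.114823 m^3/s
Step 2 — volume: V = 1.114823 * 2.1627*3600 = 8679.700 m^3
Step 3 — depth: d = V/A * 1000 = 8679.700/4787 * 1000 = 1813.2 mm
Therefore the depth of water applied = 1813.2 mm.


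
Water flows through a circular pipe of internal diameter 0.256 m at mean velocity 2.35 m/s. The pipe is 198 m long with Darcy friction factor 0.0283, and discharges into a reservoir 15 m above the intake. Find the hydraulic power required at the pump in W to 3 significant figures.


Approach: apply continuity + Darcy-Weisbach + hydraulic power, Q = A*v; hf = f*(L/D)*(v^2/(2g)); H = static + hf; P = rho*g*Q*H.
Step 1 — flow rate (continuity, Q = A*v):
  A = pi*(0.256/2)^2 = 0.051472 m^2
  Q = 0.051472 * 2.35 = 0.12096 m^3/s
Step 2 — friction head loss (Darcy-Weisbach):
  hf = 0.0283 * (198/0.256) * (2.35^2 / (2*9.81))
  hf = 6.1610 m
Step 3 — total head: H = 15 + 6.1610 = 21.161 m
Step 4 — hydraulic power (P = rho*g*Q*H):
  P = 1000 * 9.81 * 0.12096 * 21.161 = 25100 W
Therefore the hydraulic power required at the pump = 25100 W.


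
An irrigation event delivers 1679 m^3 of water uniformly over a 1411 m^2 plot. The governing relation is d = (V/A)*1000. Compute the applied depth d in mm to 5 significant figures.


d = (1679 / 1411) * 1000 = 1189.9 mm
Therefore the applied depth d = 1189.9 mm.


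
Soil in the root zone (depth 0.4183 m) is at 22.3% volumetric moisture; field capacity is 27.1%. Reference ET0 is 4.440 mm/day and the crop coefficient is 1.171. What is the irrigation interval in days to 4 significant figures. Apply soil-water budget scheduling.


Approach: apply soil-water budget scheduling, SMD = (FC-theta)/100*depth*1000; ETc = ET0*Kc; interval = SMD/ETc.
Step 1 — soil moisture deficit:
  SMD = (27.1 - 22.3)/100 * 0.4183 * 1000 = 20.0784 mm
Step 2 — daily crop ET (ETc = ET0*Kc):
  ETc = 4.440 * 1.171 = 5.19924 mm/day
Step 3 — irrigation interval (SMD/ETc):
  interval = 20.0784 / 5.19924 = 3.862 days
Therefore the irrigation interval = 3.862 days.


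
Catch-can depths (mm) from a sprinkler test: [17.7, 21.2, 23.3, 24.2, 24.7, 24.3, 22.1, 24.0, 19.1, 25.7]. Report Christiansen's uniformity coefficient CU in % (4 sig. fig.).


Approach: apply Christiansen's uniformity coefficient, CU = (1 - mean_abs_deviation/mean)*100.
mean = 22.6300 mm
mean |d_i - mean| = 2.08400 mm
CU = (1 - 2.08400/22.6300)*100 = 90.79 %
Therefore Christiansen's uniformity coefficient CU = 90.79 %.


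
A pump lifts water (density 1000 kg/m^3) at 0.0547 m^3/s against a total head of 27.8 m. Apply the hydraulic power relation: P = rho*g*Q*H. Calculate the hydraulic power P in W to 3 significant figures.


P = 1000 * 9.81 * 0.0547 * 27.8 = 14900 W
Therefore the hydraulic power P = 14900 W.


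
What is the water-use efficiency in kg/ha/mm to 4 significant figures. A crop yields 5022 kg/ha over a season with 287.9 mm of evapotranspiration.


Approach: apply the water-use efficiency ratio, WUE = yield/ET.
WUE = 5022 / 287.9 = 17.44 kg/ha/mm
Therefore the water-use efficiency = 17.44 kg/ha/mm.


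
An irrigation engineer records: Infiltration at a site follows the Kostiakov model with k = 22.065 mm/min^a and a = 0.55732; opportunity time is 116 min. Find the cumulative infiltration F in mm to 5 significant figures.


Approach: apply the Kostiakov infiltration equation, F = k*t^a.
F = 22.065 * 116^0.55732 = 312.08 mm
Therefore the cumulative infiltration F = 312.08 mm.


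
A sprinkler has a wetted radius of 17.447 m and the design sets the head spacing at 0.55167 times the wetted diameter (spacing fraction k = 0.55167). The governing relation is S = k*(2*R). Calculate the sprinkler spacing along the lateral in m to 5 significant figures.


S = 0.55167 * (2 * 17.447) = 19.250 m
Therefore the sprinkler spacing along the lateral = 19.250 m.


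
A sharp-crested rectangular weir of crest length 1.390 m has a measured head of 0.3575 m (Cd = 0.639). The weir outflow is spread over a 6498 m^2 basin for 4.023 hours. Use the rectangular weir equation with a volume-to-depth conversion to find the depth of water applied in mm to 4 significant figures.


Approach: apply the rectangular weir equation with a volume-to-depth conversion, Q = (2/3)*Cd*L*sqrt(2g)*H^1.5; d = Q*t/A * 1000.
Step 1 — weir discharge:
  Q = (2/3)*0.639*1.390*sqrt(2*9.81)*0.3575^1.5 = 0.560645 m^3/s
Step 2 — volume: V = 0.560645 * 4.023*3600 = 8119.71 m^3
Step 3 — depth: d = V/A * 1000 = 8119.71/6498 * 1000 = 1250 mm
Therefore the depth of water applied = 1250 mm.


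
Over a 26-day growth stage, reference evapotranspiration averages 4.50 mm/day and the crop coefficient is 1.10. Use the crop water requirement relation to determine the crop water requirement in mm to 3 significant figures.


Approach: apply the crop water requirement relation, CWR = ET0 * Kc * days.
CWR = 4.50 * 1.10 * 26 = 129 mm
Therefore the crop water requirement = 129 mm.


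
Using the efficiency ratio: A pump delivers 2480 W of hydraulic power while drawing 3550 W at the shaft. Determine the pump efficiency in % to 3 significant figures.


Approach: apply the efficiency ratio, eta = (P_out/P_in)*100.
eta = (2480 / 3550) * 100 = 69.9 %
Therefore the pump efficiency = 69.9 %.


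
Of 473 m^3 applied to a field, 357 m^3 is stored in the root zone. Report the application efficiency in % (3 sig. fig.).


Approach: apply the application efficiency ratio, Ea = (stored/applied)*100.
Ea = (357/473)*100 = 75.5 %
Therefore the application efficiency = 75.5 %.


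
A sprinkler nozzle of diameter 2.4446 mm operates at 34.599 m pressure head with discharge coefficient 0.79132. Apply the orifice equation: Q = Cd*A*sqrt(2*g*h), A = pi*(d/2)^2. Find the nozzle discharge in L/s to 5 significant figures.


A = pi*(2.4446e-3/2)^2 = 4.693594e-06 m^2
Q = 0.79132 * 4.693594e-06 * sqrt(2*9.81*34.599) * 1000 = 0.096770 L/s
Therefore the nozzle discharge = 0.096770 L/s.


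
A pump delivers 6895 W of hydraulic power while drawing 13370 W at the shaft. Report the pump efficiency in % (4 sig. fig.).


Approach: apply the efficiency ratio, eta = (P_out/P_in)*100.
eta = (6895 / 13370) * 100 = 51.57 %
Therefore the pump efficiency = 51.57 %.


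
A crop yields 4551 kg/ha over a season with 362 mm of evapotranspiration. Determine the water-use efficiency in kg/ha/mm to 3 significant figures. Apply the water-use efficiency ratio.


Approach: apply the water-use efficiency ratio, WUE = yield/ET.
WUE = 4551 / 362 = 12.6 kg/ha/mm
Therefore the water-use efficiency = 12.6 kg/ha/mm.


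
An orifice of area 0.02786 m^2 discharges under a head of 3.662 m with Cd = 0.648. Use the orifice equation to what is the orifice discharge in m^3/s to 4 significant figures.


Approach: apply the orifice equation, Q = Cd*A*sqrt(2*g*h).
Q = 0.648 * 0.02786 * sqrt(2*9.81*3.662) = 0.1530 m^3/s
Therefore the orifice discharge = 0.1530 m^3/s.


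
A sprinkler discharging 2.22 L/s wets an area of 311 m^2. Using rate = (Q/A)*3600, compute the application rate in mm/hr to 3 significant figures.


rate = (2.22 / 311) * 3600 = 25.7 mm/hr
Therefore the application rate = 25.7 mm/hr.


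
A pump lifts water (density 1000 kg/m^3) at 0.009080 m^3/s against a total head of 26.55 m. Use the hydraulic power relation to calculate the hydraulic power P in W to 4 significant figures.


Approach: apply the hydraulic power relation, P = rho*g*Q*H.
P = 1000 * 9.81 * 0.009080 * 26.55 = 2365 W
Therefore the hydraulic power P = 2365 W.


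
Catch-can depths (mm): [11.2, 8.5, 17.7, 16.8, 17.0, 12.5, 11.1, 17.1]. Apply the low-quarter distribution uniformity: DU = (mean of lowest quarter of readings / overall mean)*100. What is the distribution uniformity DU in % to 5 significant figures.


sorted lowest 2 of 8: [8.5, 11.1] -> mean = 9.800000 mm
overall mean = 13.98750 mm
DU = (9.800000/13.98750)*100 = 70.063 %
Therefore the distribution uniformity DU = 70.063 %.


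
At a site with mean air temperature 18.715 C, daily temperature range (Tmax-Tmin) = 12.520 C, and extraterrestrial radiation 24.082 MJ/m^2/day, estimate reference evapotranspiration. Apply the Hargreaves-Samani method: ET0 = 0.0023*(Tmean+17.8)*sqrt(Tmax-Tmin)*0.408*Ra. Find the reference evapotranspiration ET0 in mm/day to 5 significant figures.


ET0 = 0.0023*(18.715+17.8)*sqrt(12.520)*0.408*24.082 = 2.9198 mm/day
Therefore the reference evapotranspiration ET0 = 2.9198 mm/day.


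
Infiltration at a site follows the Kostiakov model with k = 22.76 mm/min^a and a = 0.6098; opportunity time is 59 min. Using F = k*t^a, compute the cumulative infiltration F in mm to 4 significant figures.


F = 22.76 * 59^0.6098 = 273.6 mm
Therefore the cumulative infiltration F = 273.6 mm.


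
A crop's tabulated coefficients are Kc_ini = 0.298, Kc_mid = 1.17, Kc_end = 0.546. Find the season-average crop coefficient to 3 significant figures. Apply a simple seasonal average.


Approach: apply a simple seasonal average, Kc_avg = (Kc_ini + Kc_mid + Kc_end)/3.
Kc_avg = (0.298 + 1.17 + 0.546)/3 = 0.671
Therefore the season-average crop coefficient = 0.671.


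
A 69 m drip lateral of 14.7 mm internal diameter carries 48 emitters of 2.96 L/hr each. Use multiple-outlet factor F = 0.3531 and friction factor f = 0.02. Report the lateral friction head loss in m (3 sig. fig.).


Approach: apply Darcy-Weisbach with the multiple-outlet F-factor, Q = n*q/(3600*1000) m^3/s; v = Q/A; hf = F*f*(L/D)*(v^2/(2g)).
Q = 48*2.96/(3600*1000) = 3.9467e-05 m^3/s
A = pi*(14.7e-3/2)^2 = 1.6972e-04 m^2, so v = Q/A = 0.23254 m/s
hf = 0.3531*0.02*(69/0.0147)*(0.23254^2/(2*9.81)) = 0.0914 m
Therefore the lateral friction head loss = 0.0914 m.


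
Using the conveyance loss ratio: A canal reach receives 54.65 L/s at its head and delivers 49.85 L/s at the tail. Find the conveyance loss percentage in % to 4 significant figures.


Approach: apply the conveyance loss ratio, loss% = ((Q_head - Q_tail)/Q_head)*100.
loss = ((54.65 - 49.85)/54.65)*100 = 8.783 %
Therefore the conveyance loss percentage = 8.783 %.


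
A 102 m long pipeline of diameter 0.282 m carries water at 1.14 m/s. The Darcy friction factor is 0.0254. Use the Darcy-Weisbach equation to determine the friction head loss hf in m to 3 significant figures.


Approach: apply the Darcy-Weisbach equation, hf = f*(L/D)*(v^2/(2g)).
hf = 0.0254 * (102/0.282) * (1.14^2 / (2*9.81))
hf = 0.609 m
Therefore the friction head loss hf = 0.609 m.


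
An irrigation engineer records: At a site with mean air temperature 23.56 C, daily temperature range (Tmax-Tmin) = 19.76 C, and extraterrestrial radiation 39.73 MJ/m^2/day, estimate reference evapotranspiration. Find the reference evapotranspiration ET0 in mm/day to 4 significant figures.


Approach: apply the Hargreaves-Samani method, ET0 = 0.0023*(Tmean+17.8)*sqrt(Tmax-Tmin)*0.408*Ra.
ET0 = 0.0023*(23.56+17.8)*sqrt(19.76)*0.408*39.73 = 6.855 mm/day
Therefore the reference evapotranspiration ET0 = 6.855 mm/day.


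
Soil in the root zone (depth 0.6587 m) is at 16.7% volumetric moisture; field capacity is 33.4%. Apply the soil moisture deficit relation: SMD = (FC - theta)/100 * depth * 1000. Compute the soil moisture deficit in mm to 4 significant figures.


SMD = (33.4 - 16.7)/100 * 0.6587 * 1000 = 110.0 mm
Therefore the soil moisture deficit = 110.0 mm.


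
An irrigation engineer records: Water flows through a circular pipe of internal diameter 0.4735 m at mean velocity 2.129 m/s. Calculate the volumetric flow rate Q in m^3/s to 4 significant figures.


Approach: apply the continuity equation for pipe flow, Q = A * v with A = pi*(D/2)^2.
A = pi*(0.4735/2)^2 = 0.176088 m^2
Q = 0.176088 * 2.129 = 0.3749 m^3/s
Therefore the volumetric flow rate Q = 0.3749 m^3/s.


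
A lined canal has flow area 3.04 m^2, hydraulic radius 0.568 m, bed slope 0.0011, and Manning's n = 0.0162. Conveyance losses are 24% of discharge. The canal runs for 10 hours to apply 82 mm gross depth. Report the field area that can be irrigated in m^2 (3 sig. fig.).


Approach: apply Manning's equation with a conveyance and depth budget, Q = (1/n)*A*R^(2/3)*S^(1/2); Q_field = Q*(1-loss); Area = Q_field*t/(d/1000).
Step 1 — canal discharge (Manning's equation):
  Q = (1/0.0162) * 3.04 * 0.568^(2/3) * 0.0011^(1/2) = 4.2686 m^3/s
Step 2 — delivered flow: Q_field = 4.2686*(1 - 24/100) = 3.2441 m^3/s
Step 3 — volume delivered: V = 3.2441 * 10*3600 = 116790 m^3
Step 4 — area served: A = V / (depth/1000) = 116790 / 0.082 = 1420000 m^2
Therefore the field area that can be irrigated = 1420000 m^2.


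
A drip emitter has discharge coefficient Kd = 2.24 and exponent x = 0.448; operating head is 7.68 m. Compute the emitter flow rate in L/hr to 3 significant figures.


Approach: apply the emitter characteristic equation, q = Kd * h^x.
q = 2.24 * 7.68^0.448 = 5.58 L/hr
Therefore the emitter flow rate = 5.58 L/hr.


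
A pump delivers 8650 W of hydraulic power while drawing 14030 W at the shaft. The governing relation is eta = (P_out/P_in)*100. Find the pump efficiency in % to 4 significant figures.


eta = (8650 / 14030) * 100 = 61.65 %
Therefore the pump efficiency = 61.65 %.


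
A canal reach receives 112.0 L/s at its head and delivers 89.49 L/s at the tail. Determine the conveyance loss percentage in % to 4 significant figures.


Approach: apply the conveyance loss ratio, loss% = ((Q_head - Q_tail)/Q_head)*100.
loss = ((112.0 - 89.49)/112.0)*100 = 20.10 %
Therefore the conveyance loss percentage = 20.10 %.


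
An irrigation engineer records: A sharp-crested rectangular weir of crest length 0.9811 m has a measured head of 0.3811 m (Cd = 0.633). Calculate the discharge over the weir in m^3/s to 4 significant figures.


Approach: apply the rectangular weir equation, Q = (2/3)*Cd*L*sqrt(2g)*H^1.5.
Q = (2/3)*0.633*0.9811*sqrt(2*9.81)*0.3811^1.5 = 0.4315 m^3/s
Therefore the discharge over the weir = 0.4315 m^3/s.


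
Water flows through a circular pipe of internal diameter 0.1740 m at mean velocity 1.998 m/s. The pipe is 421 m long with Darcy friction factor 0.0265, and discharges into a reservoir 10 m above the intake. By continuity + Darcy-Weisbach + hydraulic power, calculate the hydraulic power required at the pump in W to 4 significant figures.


Approach: apply continuity + Darcy-Weisbach + hydraulic power, Q = A*v; hf = f*(L/D)*(v^2/(2g)); H = static + hf; P = rho*g*Q*H.
Step 1 — flow rate (continuity, Q = A*v):
  A = pi*(0.1740/2)^2 = 0.0237787 m^2
  Q = 0.0237787 * 1.998 = 0.0475099 m^3/s
Step 2 — friction head loss (Darcy-Weisbach):
  hf = 0.0265 * (421/0.1740) * (1.998^2 / (2*9.81))
  hf = 13.0458 m
Step 3 — total head: H = 10 + 13.0458 = 23.0458 m
Step 4 — hydraulic power (P = rho*g*Q*H):
  P = 1000 * 9.81 * 0.0475099 * 23.0458 = 10740 W
Therefore the hydraulic power required at the pump = 10740 W.


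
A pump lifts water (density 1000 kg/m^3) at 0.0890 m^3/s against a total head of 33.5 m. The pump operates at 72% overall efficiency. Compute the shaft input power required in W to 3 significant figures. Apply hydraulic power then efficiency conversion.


Approach: apply hydraulic power then efficiency conversion, P = rho*g*Q*H; P_in = P/eta.
Step 1 — hydraulic power (P = rho*g*Q*H):
  P = 1000 * 9.81 * 0.0890 * 33.5 = 29249 W
Step 2 — input power: P_in = P/eta = 29249 / 0.72 = 40600 W
Therefore the shaft input power required = 40600 W.


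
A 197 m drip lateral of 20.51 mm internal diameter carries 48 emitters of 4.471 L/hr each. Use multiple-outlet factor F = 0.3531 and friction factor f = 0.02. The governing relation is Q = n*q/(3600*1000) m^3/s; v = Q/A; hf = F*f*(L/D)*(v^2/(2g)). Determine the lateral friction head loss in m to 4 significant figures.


Q = 48*4.471/(3600*1000) = 5.96133e-05 m^3/s
A = pi*(20.51e-3/2)^2 = 3.30386e-04 m^2, so v = Q/A = 0.180436 m/s
hf = 0.3531*0.02*(197/0.02051)*(0.180436^2/(2*9.81)) = 0.1126 m
Therefore the lateral friction head loss = 0.1126 m.


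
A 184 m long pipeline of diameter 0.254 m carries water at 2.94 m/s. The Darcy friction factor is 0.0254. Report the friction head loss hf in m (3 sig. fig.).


Approach: apply the Darcy-Weisbach equation, hf = f*(L/D)*(v^2/(2g)).
hf = 0.0254 * (184/0.254) * (2.94^2 / (2*9.81))
hf = 8.11 m
Therefore the friction head loss hf = 8.11 m.


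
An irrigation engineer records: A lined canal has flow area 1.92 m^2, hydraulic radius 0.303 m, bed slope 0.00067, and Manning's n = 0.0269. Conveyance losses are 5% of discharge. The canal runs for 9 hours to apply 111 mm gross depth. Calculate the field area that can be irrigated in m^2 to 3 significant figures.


Approach: apply Manning's equation with a conveyance and depth budget, Q = (1/n)*A*R^(2/3)*S^(1/2); Q_field = Q*(1-loss); Area = Q_field*t/(d/1000).
Step 1 — canal discharge (Manning's equation):
  Q = (1/0.0269) * 1.92 * 0.303^(2/3) * 0.00067^(1/2) = 0.83345 m^3/s
Step 2 — delivered flow: Q_field = 0.83345*(1 - 5/100) = 0.79178 m^3/s
Step 3 — volume delivered: V = 0.79178 * 9*3600 = 25654 m^3
Step 4 — area served: A = V / (depth/1000) = 25654 / 0.111 = 231000 m^2
Therefore the field area that can be irrigated = 231000 m^2.


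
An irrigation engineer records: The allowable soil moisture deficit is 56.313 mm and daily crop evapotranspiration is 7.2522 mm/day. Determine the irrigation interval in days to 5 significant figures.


Approach: apply the irrigation interval relation, interval = SMD / ETc.
interval = 56.313 / 7.2522 = 7.7650 days
Therefore the irrigation interval = 7.7650 days.


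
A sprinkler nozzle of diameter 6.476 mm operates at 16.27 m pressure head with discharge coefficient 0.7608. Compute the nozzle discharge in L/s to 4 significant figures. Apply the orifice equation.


Approach: apply the orifice equation, Q = Cd*A*sqrt(2*g*h), A = pi*(d/2)^2.
A = pi*(6.476e-3/2)^2 = 3.29385e-05 m^2
Q = 0.7608 * 3.29385e-05 * sqrt(2*9.81*16.27) * 1000 = 0.4477 L/s
Therefore the nozzle discharge = 0.4477 L/s.


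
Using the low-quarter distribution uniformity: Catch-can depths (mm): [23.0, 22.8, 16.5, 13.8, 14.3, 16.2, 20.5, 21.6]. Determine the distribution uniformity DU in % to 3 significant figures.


Approach: apply the low-quarter distribution uniformity, DU = (mean of lowest quarter of readings / overall mean)*100.
sorted lowest 2 of 8: [13.8, 14.3] -> mean = 14.050 mm
overall mean = 18.587 mm
DU = (14.050/18.587)*100 = 75.6 %
Therefore the distribution uniformity DU = 75.6 %.


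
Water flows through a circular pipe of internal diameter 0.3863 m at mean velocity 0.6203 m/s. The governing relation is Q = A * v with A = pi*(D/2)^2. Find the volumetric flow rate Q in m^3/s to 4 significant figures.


A = pi*(0.3863/2)^2 = 0.117203 m^2
Q = 0.117203 * 0.6203 = 0.07270 m^3/s
Therefore the volumetric flow rate Q = 0.07270 m^3/s.


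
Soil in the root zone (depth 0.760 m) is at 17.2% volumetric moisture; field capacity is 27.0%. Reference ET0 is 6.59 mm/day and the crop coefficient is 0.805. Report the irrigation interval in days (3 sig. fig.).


Approach: apply soil-water budget scheduling, SMD = (FC-theta)/100*depth*1000; ETc = ET0*Kc; interval = SMD/ETc.
Step 1 — soil moisture deficit:
  SMD = (27.0 - 17.2)/100 * 0.760 * 1000 = 74.480 mm
Step 2 — daily crop ET (ETc = ET0*Kc):
  ETc = 6.59 * 0.805 = 5.3049 mm/day
Step 3 — irrigation interval (SMD/ETc):
  interval = 74.480 / 5.3049 = 14.0 days
Therefore the irrigation interval = 14.0 days.


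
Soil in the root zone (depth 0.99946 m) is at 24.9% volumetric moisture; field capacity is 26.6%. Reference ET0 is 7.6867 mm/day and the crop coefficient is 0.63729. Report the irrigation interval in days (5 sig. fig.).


Approach: apply soil-water budget scheduling, SMD = (FC-theta)/100*depth*1000; ETc = ET0*Kc; interval = SMD/ETc.
Step 1 — soil moisture deficit:
  SMD = (26.6 - 24.9)/100 * 0.99946 * 1000 = 16.99082 mm
Step 2 — daily crop ET (ETc = ET0*Kc):
  ETc = 7.6867 * 0.63729 = 4.898657 mm/day
Step 3 — irrigation interval (SMD/ETc):
  interval = 16.99082 / 4.898657 = 3.4685 days
Therefore the irrigation interval = 3.4685 days.


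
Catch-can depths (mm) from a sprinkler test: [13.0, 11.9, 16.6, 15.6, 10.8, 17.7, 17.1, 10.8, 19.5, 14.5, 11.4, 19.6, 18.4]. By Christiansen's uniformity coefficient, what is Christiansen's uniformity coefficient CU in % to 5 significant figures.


Approach: apply Christiansen's uniformity coefficient, CU = (1 - mean_abs_deviation/mean)*100.
mean = 15.14615 mm
mean |d_i - mean| = 2.842604 mm
CU = (1 - 2.842604/15.14615)*100 = 81.232 %
Therefore Christiansen's uniformity coefficient CU = 81.232 %.


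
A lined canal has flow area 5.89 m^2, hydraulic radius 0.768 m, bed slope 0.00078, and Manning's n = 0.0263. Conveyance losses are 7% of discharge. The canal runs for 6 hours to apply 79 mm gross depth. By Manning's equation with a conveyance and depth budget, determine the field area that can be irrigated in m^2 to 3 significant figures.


Approach: apply Manning's equation with a conveyance and depth budget, Q = (1/n)*A*R^(2/3)*S^(1/2); Q_field = Q*(1-loss); Area = Q_field*t/(d/1000).
Step 1 — canal discharge (Manning's equation):
  Q = (1/0.0263) * 5.89 * 0.768^(2/3) * 0.00078^(1/2) = 5.2454 m^3/s
Step 2 — delivered flow: Q_field = 5.2454*(1 - 7/100) = 4.8782 m^3/s
Step 3 — volume delivered: V = 4.8782 * 6*3600 = 105370 m^3
Step 4 — area served: A = V / (depth/1000) = 105370 / 0.079 = 1330000 m^2
Therefore the field area that can be irrigated = 1330000 m^2.


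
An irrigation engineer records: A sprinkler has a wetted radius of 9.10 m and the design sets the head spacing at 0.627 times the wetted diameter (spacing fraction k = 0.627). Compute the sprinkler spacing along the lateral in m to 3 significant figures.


Approach: apply the sprinkler spacing rule (spacing as a fraction of wetted diameter), S = k*(2*R).
S = 0.627 * (2 * 9.10) = 11.4 m
Therefore the sprinkler spacing along the lateral = 11.4 m.


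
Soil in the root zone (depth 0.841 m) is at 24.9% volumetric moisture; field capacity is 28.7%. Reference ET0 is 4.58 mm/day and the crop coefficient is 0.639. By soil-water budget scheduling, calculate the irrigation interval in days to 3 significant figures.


Approach: apply soil-water budget scheduling, SMD = (FC-theta)/100*depth*1000; ETc = ET0*Kc; interval = SMD/ETc.
Step 1 — soil moisture deficit:
  SMD = (28.7 - 24.9)/100 * 0.841 * 1000 = 31.958 mm
Step 2 — daily crop ET (ETc = ET0*Kc):
  ETc = 4.58 * 0.639 = 2.9266 mm/day
Step 3 — irrigation interval (SMD/ETc):
  interval = 31.958 / 2.9266 = 10.9 days
Therefore the irrigation interval = 10.9 days.


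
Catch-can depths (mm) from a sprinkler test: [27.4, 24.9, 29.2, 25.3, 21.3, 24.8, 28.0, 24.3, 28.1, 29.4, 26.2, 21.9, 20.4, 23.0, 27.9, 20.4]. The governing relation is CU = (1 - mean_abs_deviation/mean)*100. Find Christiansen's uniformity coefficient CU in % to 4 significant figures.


mean = 25.1562 mm
mean |d_i - mean| = 2.53125 mm
CU = (1 - 2.53125/25.1562)*100 = 89.94 %
Therefore Christiansen's uniformity coefficient CU = 89.94 %.


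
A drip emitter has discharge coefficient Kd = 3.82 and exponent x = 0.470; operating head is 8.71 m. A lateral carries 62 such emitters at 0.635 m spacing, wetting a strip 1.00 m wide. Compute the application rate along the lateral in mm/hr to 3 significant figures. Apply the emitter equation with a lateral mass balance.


Approach: apply the emitter equation with a lateral mass balance, q = Kd*h^x; Q = n*q; rate = Q/(n*spacing*width).
Step 1 — single emitter flow (q = Kd*h^x):
  q = 3.82 * 8.71^0.470 = 10.565 L/hr
Step 2 — total lateral flow: Q = 62 * 10.565 = 655.03 L/hr
Step 3 — wetted area: A = 62 * 0.635 * 1.00 = 39.370 m^2
Step 4 — application rate: Q/A = 655.03/39.370 = 16.6 mm/hr
Therefore the application rate along the lateral = 16.6 mm/hr.
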